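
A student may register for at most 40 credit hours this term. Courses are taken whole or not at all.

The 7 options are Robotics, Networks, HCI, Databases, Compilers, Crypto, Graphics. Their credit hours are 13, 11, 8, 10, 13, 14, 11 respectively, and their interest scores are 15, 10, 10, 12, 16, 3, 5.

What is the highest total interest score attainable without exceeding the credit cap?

43

This is an integer program with binary decision variables.
Take Robotics, Databases, and Compilers: credit hours 13 + 10 + 13 = 36 ≤ 40, interest score 15 + 12 + 16 = 43.
No other feasible combination does better.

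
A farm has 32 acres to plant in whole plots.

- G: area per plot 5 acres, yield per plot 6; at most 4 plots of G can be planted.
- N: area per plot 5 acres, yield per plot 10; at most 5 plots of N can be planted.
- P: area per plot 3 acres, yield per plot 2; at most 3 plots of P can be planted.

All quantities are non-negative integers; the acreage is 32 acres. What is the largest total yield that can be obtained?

N has the best ratio (10/5); taking only N gives at most 5×10 = 50 (stopped by the supply cap of 5).
Mixing does better — 1×G and 5×N: area 30 ≤ 32, yield 1·6 + 5·10 = 56.

56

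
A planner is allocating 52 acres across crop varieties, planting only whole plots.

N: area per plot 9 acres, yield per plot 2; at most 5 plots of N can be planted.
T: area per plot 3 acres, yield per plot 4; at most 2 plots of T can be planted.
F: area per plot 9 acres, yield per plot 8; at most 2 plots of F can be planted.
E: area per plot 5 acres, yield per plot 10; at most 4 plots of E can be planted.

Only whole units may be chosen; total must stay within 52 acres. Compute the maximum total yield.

64

Take 2×T, 2×F, and 4×E: area 44 ≤ 52, yield 2·4 + 2·8 + 4·10 = 64.
E has the best ratio (10/5) and is taken to its limit of 4; remaining capacity is filled optimally with the others.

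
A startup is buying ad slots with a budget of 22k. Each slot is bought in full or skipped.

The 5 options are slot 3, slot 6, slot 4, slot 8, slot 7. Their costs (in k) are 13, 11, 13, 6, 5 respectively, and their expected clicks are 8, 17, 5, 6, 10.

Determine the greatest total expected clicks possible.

slot 6 + slot 7: cost 11 + 5 = 16 ≤ 22, expected clicks 17 + 10 = 27.
slot 6 + slot 8 + slot 7: cost 11 + 6 + 5 = 22 ≤ 22, expected clicks 17 + 6 + 10 = 33.
Best is slot 6, slot 8, and slot 7 with total expected clicks 33.

33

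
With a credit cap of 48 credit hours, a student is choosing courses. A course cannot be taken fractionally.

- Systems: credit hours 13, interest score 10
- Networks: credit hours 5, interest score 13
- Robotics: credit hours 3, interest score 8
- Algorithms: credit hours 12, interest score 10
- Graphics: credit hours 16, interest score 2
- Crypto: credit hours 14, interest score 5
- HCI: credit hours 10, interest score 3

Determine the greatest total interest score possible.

Treat it as a binary knapsack problem.
Allowing fractional choices, the relaxed optimum would be about 46.3, but courses are indivisible.
Systems + Networks + Robotics + Algorithms + HCI: credit hours 13 + 5 + 3 + 12 + 10 = 43 ≤ 48, interest score 10 + 13 + 8 + 10 + 3 = 44.
Systems + Networks + Robotics + Algorithms + Crypto: credit hours 13 + 5 + 3 + 12 + 14 = 47 ≤ 48, interest score 10 + 13 + 8 + 10 + 5 = 46.
Systems + Networks + Robotics + Algorithms: credit hours 13 + 5 + 3 + 12 = 33 ≤ 48, interest score 10 + 13 + 8 + 10 = 41.
Best is Systems, Networks, Robotics, Algorithms, and Crypto with total interest score 46.

46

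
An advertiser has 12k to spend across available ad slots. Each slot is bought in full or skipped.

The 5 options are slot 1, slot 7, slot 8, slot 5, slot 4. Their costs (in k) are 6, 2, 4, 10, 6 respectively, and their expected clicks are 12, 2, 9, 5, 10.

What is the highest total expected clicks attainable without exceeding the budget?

23

This is a 0-1 knapsack instance.
slot 1 + slot 4: cost 6 + 6 = 12 ≤ 12, expected clicks 12 + 10 = 22.
slot 1 + slot 8: cost 6 + 4 = 10 ≤ 12, expected clicks 12 + 9 = 21.
slot 1 + slot 7 + slot 8: cost 6 + 2 + 4 = 12 ≤ 12, expected clicks 12 + 2 + 9 = 23.
Best is slot 1, slot 7, and slot 8 with total expected clicks 23.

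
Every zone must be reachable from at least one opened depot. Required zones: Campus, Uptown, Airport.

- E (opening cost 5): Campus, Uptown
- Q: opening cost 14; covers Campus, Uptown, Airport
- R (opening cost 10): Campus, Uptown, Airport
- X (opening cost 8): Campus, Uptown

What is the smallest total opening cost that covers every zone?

This is a weighted set-cover instance.
The greedy cost-per-new-zone heuristic would pick E and R for 15, but a cheaper cover exists.
R alone covers Campus, Uptown, Airport — every zone.
Total opening cost: 10.
No cover costs less than 10.

10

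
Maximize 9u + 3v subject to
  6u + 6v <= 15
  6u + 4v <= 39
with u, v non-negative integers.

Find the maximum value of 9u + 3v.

The continuous relaxation peaks at (2.5, 0) with value 22.50; rounding to a feasible lattice point costs some objective.
(u,v)=(2,0): 6·2+6·0=12≤15, 6·2+4·0=12≤39, objective 18.
(u,v)=(1,1): 6·1+6·1=12≤15, 6·1+4·1=10≤39, objective 12.
(u,v)=(1,0): 6·1+6·0=6≤15, 6·1+4·0=6≤39, objective 9.
Maximum is 18 at (u,v)=(2,0).

18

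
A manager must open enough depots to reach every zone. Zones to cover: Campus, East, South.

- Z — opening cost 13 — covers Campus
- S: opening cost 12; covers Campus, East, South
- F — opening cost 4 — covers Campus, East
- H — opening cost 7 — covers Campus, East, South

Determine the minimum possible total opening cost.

This is a weighted set-cover instance.
The greedy cost-per-new-zone heuristic would pick F and H for 11, but a cheaper cover exists.
H alone covers Campus, East, South — every zone.
Total opening cost: 7.
No cover costs less than 7.

7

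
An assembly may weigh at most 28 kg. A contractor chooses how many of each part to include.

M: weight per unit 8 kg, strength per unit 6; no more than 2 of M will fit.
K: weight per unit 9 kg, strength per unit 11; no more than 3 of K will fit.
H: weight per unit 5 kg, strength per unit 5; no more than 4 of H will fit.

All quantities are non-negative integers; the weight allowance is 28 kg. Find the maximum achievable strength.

33

Take 3×K: weight 27 ≤ 28, strength 3·11 = 33.
K has the best ratio (11/9) and is taken to its limit of 3; remaining capacity is filled optimally with the others.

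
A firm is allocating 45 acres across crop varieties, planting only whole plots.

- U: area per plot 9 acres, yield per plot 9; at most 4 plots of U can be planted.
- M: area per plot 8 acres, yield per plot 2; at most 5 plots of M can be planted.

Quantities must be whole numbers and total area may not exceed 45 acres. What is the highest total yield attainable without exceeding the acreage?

4×U and 1×M: area 44 ≤ 45, yield 4·9 + 1·2 = 38.
4×U: area 36 ≤ 45, yield 4·9 = 36.
Best is 38.

38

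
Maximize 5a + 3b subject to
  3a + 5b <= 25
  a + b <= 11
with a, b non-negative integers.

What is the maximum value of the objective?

Relaxing integrality, the LP optimum is 41.67 at (a,b) = (8.33, 0), which is not an integer point.
(a,b)=(8,0): 3·8+5·0=24≤25, 1·8+1·0=8≤11, objective 40.
(a,b)=(7,0): 3·7+5·0=21≤25, 1·7+1·0=7≤11, objective 35.
No feasible integer point exceeds 40.

40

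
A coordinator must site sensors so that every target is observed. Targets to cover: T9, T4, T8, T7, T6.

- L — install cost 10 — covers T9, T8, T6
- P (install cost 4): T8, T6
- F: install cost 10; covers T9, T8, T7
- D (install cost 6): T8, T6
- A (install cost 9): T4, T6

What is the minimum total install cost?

19

The greedy cost-per-new-target heuristic would pick P, F, and A for 23, but a cheaper cover exists.
Choose F and A: together they cover T9, T4, T8, T7, T6 — every target.
Total install cost: 10 + 9 = 19.
No cover costs less than 19.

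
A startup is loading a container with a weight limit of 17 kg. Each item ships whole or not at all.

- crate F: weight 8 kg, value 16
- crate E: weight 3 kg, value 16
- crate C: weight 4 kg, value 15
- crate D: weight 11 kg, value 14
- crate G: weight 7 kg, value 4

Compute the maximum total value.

47

Treat it as a binary knapsack problem.
crate F + crate E + crate C: weight 8 + 3 + 4 = 15 ≤ 17, value 16 + 16 + 15 = 47.
crate E + crate C + crate G: weight 3 + 4 + 7 = 14 ≤ 17, value 16 + 15 + 4 = 35.
Best is crate F, crate E, and crate C with total value 47.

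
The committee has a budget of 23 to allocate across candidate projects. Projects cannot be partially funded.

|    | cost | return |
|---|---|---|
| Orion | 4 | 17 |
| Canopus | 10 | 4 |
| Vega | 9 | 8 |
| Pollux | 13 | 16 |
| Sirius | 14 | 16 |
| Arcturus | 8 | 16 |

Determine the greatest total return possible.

41

Allowing fractional choices, the relaxed optimum would be about 46.5, but projects are indivisible.
Orion + Arcturus: cost 4 + 8 = 12 ≤ 23, return 17 + 16 = 33.
Orion + Canopus + Arcturus: cost 4 + 10 + 8 = 22 ≤ 23, return 17 + 4 + 16 = 37.
Orion + Vega + Arcturus: cost 4 + 9 + 8 = 21 ≤ 23, return 17 + 8 + 16 = 41.
Best is Orion, Vega, and Arcturus with total return 41.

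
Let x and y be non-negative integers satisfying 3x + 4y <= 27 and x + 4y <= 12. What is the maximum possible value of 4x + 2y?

(x,y)=(9,0): 3·9+4·0=27≤27, 1·9+4·0=9≤12, objective 36.
(x,y)=(8,0): 3·8+4·0=24≤27, 1·8+4·0=8≤12, objective 32.
The best lattice point is (9,0), giving 36.

36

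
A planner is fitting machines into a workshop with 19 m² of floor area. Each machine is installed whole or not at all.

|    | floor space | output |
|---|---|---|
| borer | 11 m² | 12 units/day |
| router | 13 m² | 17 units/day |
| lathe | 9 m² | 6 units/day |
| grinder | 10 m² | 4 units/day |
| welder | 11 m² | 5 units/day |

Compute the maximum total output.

Allowing fractional choices, the relaxed optimum would be about 23.5, but machines are indivisible.
router: floor space 13 ≤ 19, output 17.
borer: floor space 11 ≤ 19, output 12.
Best is router with total output 17.

17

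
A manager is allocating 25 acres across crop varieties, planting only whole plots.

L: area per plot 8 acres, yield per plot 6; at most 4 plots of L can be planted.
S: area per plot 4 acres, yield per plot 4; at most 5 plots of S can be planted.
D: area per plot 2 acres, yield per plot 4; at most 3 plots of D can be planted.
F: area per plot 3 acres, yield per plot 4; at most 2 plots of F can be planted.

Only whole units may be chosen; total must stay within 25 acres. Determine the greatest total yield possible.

32

Take 3×S, 3×D, and 2×F: area 24 ≤ 25, yield 3·4 + 3·4 + 2·4 = 32.
D has the best ratio (4/2) and is taken to its limit of 3; remaining capacity is filled optimally with the others.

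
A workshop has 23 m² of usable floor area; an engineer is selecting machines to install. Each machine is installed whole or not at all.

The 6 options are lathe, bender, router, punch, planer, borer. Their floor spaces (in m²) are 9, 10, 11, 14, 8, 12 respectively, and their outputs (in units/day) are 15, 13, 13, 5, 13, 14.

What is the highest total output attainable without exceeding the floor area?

lathe + planer: floor space 9 + 8 = 17 ≤ 23, output 15 + 13 = 28.
lathe + borer: floor space 9 + 12 = 21 ≤ 23, output 15 + 14 = 29.
lathe + bender: floor space 9 + 10 = 19 ≤ 23, output 15 + 13 = 28.
Best is lathe and borer with total output 29.

29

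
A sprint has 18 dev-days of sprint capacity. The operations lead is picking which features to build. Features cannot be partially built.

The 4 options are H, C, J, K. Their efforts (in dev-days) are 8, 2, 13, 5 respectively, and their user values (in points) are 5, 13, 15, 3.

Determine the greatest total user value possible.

28

Take C and J: effort 2 + 13 = 15 ≤ 18, user value 13 + 15 = 28.
No other feasible combination does better.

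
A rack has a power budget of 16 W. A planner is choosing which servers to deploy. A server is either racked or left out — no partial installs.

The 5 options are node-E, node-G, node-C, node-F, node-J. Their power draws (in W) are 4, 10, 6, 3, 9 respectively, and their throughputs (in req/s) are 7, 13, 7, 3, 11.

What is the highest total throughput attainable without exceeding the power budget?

21

Allowing fractional choices, the relaxed optimum would be about 22.4, but servers are indivisible.
node-E + node-G: power draw 4 + 10 = 14 ≤ 16, throughput 7 + 13 = 20.
node-E + node-F + node-J: power draw 4 + 3 + 9 = 16 ≤ 16, throughput 7 + 3 + 11 = 21.
node-G + node-C: power draw 10 + 6 = 16 ≤ 16, throughput 13 + 7 = 20.
Best is node-E, node-F, and node-J with total throughput 21.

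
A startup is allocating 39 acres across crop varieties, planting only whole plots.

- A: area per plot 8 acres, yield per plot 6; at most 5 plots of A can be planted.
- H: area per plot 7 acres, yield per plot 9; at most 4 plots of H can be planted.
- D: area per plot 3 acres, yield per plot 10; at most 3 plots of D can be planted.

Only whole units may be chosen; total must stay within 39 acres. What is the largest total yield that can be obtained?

66

D has the best ratio (10/3); taking only D gives at most 3×10 = 30 (stopped by the supply cap of 3).
Mixing does better — 4×H and 3×D: area 37 ≤ 39, yield 4·9 + 3·10 = 66.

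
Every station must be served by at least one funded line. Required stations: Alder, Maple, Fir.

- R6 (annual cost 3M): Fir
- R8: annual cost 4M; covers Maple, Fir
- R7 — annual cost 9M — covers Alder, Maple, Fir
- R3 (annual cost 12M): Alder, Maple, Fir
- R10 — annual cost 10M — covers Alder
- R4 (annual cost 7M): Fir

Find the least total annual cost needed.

The greedy cost-per-new-station heuristic would pick R8 and R7 for 13, but a cheaper cover exists.
R7 alone covers Alder, Maple, Fir — every station.
Total annual cost: 9.
No cover costs less than 9.

9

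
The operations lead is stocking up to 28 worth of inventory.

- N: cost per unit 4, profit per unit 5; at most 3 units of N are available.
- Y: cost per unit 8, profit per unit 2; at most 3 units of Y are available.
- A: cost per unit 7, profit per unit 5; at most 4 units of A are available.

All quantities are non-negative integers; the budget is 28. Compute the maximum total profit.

25

N has the best ratio (5/4); taking only N gives at most 3×5 = 15 (stopped by the supply cap of 3).
Mixing does better — 3×N and 2×A: cost 26 ≤ 28, profit 3·5 + 2·5 = 25.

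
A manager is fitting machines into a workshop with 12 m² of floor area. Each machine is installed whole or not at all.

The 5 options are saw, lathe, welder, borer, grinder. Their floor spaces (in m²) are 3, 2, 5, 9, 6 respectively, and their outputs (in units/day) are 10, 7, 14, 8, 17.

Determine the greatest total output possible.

Allowing fractional choices, the relaxed optimum would be about 36.8, but machines are indivisible.
saw + lathe + welder: floor space 3 + 2 + 5 = 10 ≤ 12, output 10 + 7 + 14 = 31.
saw + lathe + grinder: floor space 3 + 2 + 6 = 11 ≤ 12, output 10 + 7 + 17 = 34.
Best is saw, lathe, and grinder with total output 34.

34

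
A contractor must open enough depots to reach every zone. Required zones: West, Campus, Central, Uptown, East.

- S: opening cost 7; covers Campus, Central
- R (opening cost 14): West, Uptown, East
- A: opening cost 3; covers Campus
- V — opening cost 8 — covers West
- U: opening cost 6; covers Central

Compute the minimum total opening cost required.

This is an integer covering problem.
Choose S and R: together they cover West, Campus, Central, Uptown, East — every zone.
Total opening cost: 7 + 14 = 21.

21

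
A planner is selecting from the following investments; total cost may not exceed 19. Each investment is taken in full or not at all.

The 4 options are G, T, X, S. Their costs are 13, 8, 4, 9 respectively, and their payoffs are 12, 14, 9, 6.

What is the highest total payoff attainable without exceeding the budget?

23

T + X: cost 8 + 4 = 12 ≤ 19, payoff 14 + 9 = 23.
G + X: cost 13 + 4 = 17 ≤ 19, payoff 12 + 9 = 21.
Best is T and X with total payoff 23.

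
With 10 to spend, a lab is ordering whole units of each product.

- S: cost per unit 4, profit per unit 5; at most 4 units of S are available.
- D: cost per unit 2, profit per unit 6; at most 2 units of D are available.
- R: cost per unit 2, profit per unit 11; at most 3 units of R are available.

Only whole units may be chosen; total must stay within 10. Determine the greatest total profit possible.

45

R has the best ratio (11/2); taking only R gives at most 3×11 = 33 (stopped by the supply cap of 3).
Mixing does better — 2×D and 3×R: cost 10 ≤ 10, profit 2·6 + 3·11 = 45.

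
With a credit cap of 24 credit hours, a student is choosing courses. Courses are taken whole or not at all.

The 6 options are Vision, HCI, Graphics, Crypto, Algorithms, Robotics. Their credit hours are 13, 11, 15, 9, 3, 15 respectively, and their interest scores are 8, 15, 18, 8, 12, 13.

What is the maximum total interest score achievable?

This is a 0-1 knapsack instance.
HCI + Crypto + Algorithms: credit hours 11 + 9 + 3 = 23 ≤ 24, interest score 15 + 8 + 12 = 35.
HCI + Algorithms: credit hours 11 + 3 = 14 ≤ 24, interest score 15 + 12 = 27.
Graphics + Algorithms: credit hours 15 + 3 = 18 ≤ 24, interest score 18 + 12 = 30.
Best is HCI, Crypto, and Algorithms with total interest score 35.

35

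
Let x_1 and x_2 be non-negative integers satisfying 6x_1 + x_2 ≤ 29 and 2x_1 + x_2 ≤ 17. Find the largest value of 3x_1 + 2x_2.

34

(x_1,x_2)=(0,17): 6·0+1·17=17≤29, 2·0+1·17=17≤17, objective 34.
(x_1,x_2)=(0,16): 6·0+1·16=16≤29, 2·0+1·16=16≤17, objective 32.
The best lattice point is (0,17), giving 34.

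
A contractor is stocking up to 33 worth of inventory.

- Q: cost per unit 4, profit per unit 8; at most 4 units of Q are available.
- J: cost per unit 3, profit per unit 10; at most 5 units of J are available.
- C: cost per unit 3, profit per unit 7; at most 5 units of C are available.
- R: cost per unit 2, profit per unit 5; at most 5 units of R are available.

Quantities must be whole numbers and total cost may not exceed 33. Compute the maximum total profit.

93

1×Q, 5×J, 2×C, and 4×R: cost 33 ≤ 33, profit 1·8 + 5·10 + 2·7 + 4·5 = 92.
5×J, 4×C, and 3×R: cost 33 ≤ 33, profit 5·10 + 4·7 + 3·5 = 93.
Best is 93.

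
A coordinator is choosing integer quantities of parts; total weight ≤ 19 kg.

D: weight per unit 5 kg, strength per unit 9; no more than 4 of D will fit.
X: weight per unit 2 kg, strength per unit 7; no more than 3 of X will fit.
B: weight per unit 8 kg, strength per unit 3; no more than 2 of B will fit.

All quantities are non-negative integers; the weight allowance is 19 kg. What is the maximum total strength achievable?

41

X has the best ratio (7/2); taking only X gives at most 3×7 = 21 (stopped by the supply cap of 3).
Mixing does better — 3×D and 2×X: weight 19 ≤ 19, strength 3·9 + 2·7 = 41.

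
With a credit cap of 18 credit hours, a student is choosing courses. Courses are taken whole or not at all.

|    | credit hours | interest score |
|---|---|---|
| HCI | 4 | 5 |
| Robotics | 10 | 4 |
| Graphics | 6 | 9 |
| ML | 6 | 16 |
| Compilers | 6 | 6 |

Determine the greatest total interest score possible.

31

This is a 0-1 knapsack instance.
Allowing fractional choices, the relaxed optimum would be about 32.0, but courses are indivisible.
HCI + Graphics + ML: credit hours 4 + 6 + 6 = 16 ≤ 18, interest score 5 + 9 + 16 = 30.
Graphics + ML + Compilers: credit hours 6 + 6 + 6 = 18 ≤ 18, interest score 9 + 16 + 6 = 31.
HCI + ML + Compilers: credit hours 4 + 6 + 6 = 16 ≤ 18, interest score 5 + 16 + 6 = 27.
Best is Graphics, ML, and Compilers with total interest score 31.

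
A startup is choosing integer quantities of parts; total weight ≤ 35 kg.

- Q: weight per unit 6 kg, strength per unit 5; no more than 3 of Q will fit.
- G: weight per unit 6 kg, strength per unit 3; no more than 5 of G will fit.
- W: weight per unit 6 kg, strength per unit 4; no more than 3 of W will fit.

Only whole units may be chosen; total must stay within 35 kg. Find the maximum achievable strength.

23

This is a bounded integer knapsack.
Q has the best ratio (5/6); taking only Q gives at most 3×5 = 15 (stopped by the supply cap of 3).
Mixing does better — 3×Q and 2×W: weight 30 ≤ 35, strength 3·5 + 2·4 = 23.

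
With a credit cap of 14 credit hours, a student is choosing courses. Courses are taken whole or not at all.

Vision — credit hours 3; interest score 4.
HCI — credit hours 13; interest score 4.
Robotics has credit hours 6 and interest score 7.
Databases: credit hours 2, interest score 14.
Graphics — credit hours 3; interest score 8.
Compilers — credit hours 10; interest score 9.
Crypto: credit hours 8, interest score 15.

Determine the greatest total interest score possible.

37

Allowing fractional choices, the relaxed optimum would be about 38.3, but courses are indivisible.
Databases + Graphics + Crypto: credit hours 2 + 3 + 8 = 13 ≤ 14, interest score 14 + 8 + 15 = 37.
Vision + Databases + Crypto: credit hours 3 + 2 + 8 = 13 ≤ 14, interest score 4 + 14 + 15 = 33.
Best is Databases, Graphics, and Crypto with total interest score 37.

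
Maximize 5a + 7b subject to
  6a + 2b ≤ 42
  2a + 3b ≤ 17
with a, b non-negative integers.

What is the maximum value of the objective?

41

Relaxing integrality, the LP optimum is 41.86 at (a,b) = (6.57, 1.29), which is not an integer point.
(a,b)=(4,3): 6·4+2·3=30≤42, 2·4+3·3=17≤17, objective 41.
(a,b)=(5,2): 6·5+2·2=34≤42, 2·5+3·2=16≤17, objective 39.
(a,b)=(6,1): 6·6+2·1=38≤42, 2·6+3·1=15≤17, objective 37.
No feasible integer point exceeds 41.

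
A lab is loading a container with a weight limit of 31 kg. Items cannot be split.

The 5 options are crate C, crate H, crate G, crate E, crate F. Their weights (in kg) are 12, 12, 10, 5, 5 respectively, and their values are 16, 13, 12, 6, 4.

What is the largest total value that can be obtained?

35

Allowing fractional choices, the relaxed optimum would be about 38.3, but items are indivisible.
crate C + crate G + crate E: weight 12 + 10 + 5 = 27 ≤ 31, value 16 + 12 + 6 = 34.
crate C + crate H + crate F: weight 12 + 12 + 5 = 29 ≤ 31, value 16 + 13 + 4 = 33.
crate C + crate H + crate E: weight 12 + 12 + 5 = 29 ≤ 31, value 16 + 13 + 6 = 35.
Best is crate C, crate H, and crate E with total value 35.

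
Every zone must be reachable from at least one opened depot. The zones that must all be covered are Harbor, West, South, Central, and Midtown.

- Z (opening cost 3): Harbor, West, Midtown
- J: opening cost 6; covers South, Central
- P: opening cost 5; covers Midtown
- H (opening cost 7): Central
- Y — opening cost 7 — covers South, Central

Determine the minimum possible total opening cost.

9

Choose Z and J: together they cover Harbor, West, South, Central, Midtown — every zone.
Total opening cost: 3 + 6 = 9.
No cover costs less than 9.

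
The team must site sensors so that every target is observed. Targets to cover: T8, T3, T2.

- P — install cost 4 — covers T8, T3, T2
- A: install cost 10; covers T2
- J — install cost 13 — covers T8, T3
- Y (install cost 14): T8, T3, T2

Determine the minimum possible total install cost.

P alone covers T8, T3, T2 — every target.
Total install cost: 4.
No cover costs less than 4.

4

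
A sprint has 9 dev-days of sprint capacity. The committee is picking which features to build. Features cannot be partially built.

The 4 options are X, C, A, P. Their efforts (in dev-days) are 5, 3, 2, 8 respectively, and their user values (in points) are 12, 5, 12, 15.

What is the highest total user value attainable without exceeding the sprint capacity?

24

Treat it as a binary knapsack problem.
X + A: effort 5 + 2 = 7 ≤ 9, user value 12 + 12 = 24.
C + A: effort 3 + 2 = 5 ≤ 9, user value 5 + 12 = 17.
Best is X and A with total user value 24.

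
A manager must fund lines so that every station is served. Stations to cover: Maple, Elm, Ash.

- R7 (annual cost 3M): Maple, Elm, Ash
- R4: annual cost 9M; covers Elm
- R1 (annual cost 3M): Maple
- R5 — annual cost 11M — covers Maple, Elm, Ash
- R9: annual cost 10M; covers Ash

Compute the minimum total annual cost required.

3

This is an integer covering problem.
R7 alone covers Maple, Elm, Ash — every station.
Total annual cost: 3.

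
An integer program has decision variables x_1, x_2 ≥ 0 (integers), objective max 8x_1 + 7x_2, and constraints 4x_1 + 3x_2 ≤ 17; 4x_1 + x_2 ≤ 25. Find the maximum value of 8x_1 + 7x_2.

Relaxing integrality, the LP optimum is 39.67 at (x_1,x_2) = (0, 5.67), which is not an integer point.
(x_1,x_2)=(2,3): 4·2+3·3=17≤17, 4·2+1·3=11≤25, objective 37.
(x_1,x_2)=(1,4): 4·1+3·4=16≤17, 4·1+1·4=8≤25, objective 36.
(x_1,x_2)=(0,5): 4·0+3·5=15≤17, 4·0+1·5=5≤25, objective 35.
The best lattice point is (2,3), giving 37.

37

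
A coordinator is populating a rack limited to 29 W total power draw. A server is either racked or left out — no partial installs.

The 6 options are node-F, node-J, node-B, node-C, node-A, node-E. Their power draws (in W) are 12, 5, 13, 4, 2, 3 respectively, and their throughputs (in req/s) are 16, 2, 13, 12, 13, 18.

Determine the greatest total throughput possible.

61

Take node-F, node-J, node-C, node-A, and node-E: power draw 12 + 5 + 4 + 2 + 3 = 26 ≤ 29, throughput 16 + 2 + 12 + 13 + 18 = 61.
No other feasible combination does better.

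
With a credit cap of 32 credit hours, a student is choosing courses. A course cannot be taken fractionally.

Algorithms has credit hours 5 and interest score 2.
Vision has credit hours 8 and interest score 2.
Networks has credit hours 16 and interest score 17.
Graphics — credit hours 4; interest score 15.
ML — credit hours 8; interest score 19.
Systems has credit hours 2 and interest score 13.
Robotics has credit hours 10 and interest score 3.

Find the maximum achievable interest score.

64

Allowing fractional choices, the relaxed optimum would be about 64.8, but courses are indivisible.
Vision + Graphics + ML + Systems + Robotics: credit hours 8 + 4 + 8 + 2 + 10 = 32 ≤ 32, interest score 2 + 15 + 19 + 13 + 3 = 52.
Networks + Graphics + ML + Systems: credit hours 16 + 4 + 8 + 2 = 30 ≤ 32, interest score 17 + 15 + 19 + 13 = 64.
Algorithms + Graphics + ML + Systems + Robotics: credit hours 5 + 4 + 8 + 2 + 10 = 29 ≤ 32, interest score 2 + 15 + 19 + 13 + 3 = 52.
Best is Networks, Graphics, ML, and Systems with total interest score 64.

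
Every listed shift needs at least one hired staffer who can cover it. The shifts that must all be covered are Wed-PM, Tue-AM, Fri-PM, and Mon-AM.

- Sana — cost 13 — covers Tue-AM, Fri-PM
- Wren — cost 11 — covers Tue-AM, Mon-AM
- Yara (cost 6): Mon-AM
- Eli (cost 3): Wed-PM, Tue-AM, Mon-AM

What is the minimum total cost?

16

Choose Sana and Eli: together they cover Wed-PM, Tue-AM, Fri-PM, Mon-AM — every shift.
Total cost: 13 + 3 = 16.
No cover costs less than 16.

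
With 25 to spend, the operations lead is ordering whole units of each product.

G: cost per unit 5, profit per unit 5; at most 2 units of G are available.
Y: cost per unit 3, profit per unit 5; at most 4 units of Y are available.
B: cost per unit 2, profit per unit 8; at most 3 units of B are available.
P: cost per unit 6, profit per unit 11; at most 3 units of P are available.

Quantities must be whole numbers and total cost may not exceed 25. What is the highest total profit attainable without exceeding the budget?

This is a bounded integer knapsack.
Take 3×B and 3×P: cost 24 ≤ 25, profit 3·8 + 3·11 = 57.
B has the best ratio (8/2) and is taken to its limit of 3; remaining capacity is filled optimally with the others.

57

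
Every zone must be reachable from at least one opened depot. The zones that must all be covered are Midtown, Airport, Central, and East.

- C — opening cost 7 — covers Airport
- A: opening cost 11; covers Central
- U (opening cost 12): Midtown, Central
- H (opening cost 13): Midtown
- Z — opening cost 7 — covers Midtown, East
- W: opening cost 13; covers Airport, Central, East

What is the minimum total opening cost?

20

This is a weighted set-cover instance.
Choose Z and W: together they cover Midtown, Airport, Central, East — every zone.
Total opening cost: 7 + 13 = 20.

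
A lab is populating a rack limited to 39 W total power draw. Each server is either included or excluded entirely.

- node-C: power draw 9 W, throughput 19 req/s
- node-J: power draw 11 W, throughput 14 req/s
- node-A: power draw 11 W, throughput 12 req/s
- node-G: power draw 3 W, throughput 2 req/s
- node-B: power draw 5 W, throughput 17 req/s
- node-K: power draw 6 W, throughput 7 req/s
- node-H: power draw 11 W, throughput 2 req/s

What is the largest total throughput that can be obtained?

Allowing fractional choices, the relaxed optimum would be about 65.7, but servers are indivisible.
node-C + node-J + node-G + node-B + node-K: power draw 9 + 11 + 3 + 5 + 6 = 34 ≤ 39, throughput 19 + 14 + 2 + 17 + 7 = 59.
node-C + node-J + node-A + node-B: power draw 9 + 11 + 11 + 5 = 36 ≤ 39, throughput 19 + 14 + 12 + 17 = 62.
node-C + node-J + node-A + node-G + node-B: power draw 9 + 11 + 11 + 3 + 5 = 39 ≤ 39, throughput 19 + 14 + 12 + 2 + 17 = 64.
Best is node-C, node-J, node-A, node-G, and node-B with total throughput 64.

64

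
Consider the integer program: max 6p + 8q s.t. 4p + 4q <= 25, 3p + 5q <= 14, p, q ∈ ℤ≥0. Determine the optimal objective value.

The continuous relaxation peaks at (4.67, 0) with value 28.00; rounding to a feasible lattice point costs some objective.
(p,q)=(3,1): 4·3+4·1=16≤25, 3·3+5·1=14≤14, objective 26.
(p,q)=(4,0): 4·4+4·0=16≤25, 3·4+5·0=12≤14, objective 24.
(p,q)=(2,1): 4·2+4·1=12≤25, 3·2+5·1=11≤14, objective 20.
(p,q)=(3,0): 4·3+4·0=12≤25, 3·3+5·0=9≤14, objective 18.
Maximum is 26 at (p,q)=(3,1).

26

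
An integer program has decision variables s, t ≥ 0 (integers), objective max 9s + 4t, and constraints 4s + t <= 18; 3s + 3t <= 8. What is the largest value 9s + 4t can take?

(s,t)=(2,0): 4·2+1·0=8≤18, 3·2+3·0=6≤8, objective 18.
(s,t)=(1,1): 4·1+1·1=5≤18, 3·1+3·1=6≤8, objective 13.
(s,t)=(1,0): 4·1+1·0=4≤18, 3·1+3·0=3≤8, objective 9.
No feasible integer point exceeds 18.

18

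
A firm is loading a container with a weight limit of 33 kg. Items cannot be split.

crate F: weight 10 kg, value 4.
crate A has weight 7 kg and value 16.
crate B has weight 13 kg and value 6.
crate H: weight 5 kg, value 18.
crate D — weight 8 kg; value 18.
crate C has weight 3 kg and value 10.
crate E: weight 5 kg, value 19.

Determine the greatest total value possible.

81

Take crate A, crate H, crate D, crate C, and crate E: weight 7 + 5 + 8 + 3 + 5 = 28 ≤ 33, value 16 + 18 + 18 + 10 + 19 = 81.
No other feasible combination does better.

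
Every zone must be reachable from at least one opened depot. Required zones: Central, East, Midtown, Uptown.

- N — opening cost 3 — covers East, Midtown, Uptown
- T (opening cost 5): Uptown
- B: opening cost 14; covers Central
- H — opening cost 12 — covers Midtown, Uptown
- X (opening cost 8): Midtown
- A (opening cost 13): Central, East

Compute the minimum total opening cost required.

Choose N and A: together they cover Central, East, Midtown, Uptown — every zone.
Total opening cost: 3 + 13 = 16.

16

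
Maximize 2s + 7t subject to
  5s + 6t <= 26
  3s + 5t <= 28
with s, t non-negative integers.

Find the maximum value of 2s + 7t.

The continuous relaxation peaks at (0, 4.33) with value 30.33; rounding to a feasible lattice point costs some objective.
(s,t)=(0,4): 5·0+6·4=24≤26, 3·0+5·4=20≤28, objective 28.
(s,t)=(1,3): 5·1+6·3=23≤26, 3·1+5·3=18≤28, objective 23.
(s,t)=(0,3): 5·0+6·3=18≤26, 3·0+5·3=15≤28, objective 21.
Maximum is 28 at (s,t)=(0,4).

28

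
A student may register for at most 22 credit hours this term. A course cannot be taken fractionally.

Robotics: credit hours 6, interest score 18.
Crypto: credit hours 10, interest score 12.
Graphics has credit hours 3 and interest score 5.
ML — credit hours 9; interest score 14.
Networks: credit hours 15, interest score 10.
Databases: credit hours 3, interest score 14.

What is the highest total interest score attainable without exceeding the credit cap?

Allowing fractional choices, the relaxed optimum would be about 52.2, but courses are indivisible.
Robotics + Graphics + ML + Databases: credit hours 6 + 3 + 9 + 3 = 21 ≤ 22, interest score 18 + 5 + 14 + 14 = 51.
Robotics + ML + Databases: credit hours 6 + 9 + 3 = 18 ≤ 22, interest score 18 + 14 + 14 = 46.
Robotics + Crypto + Graphics + Databases: credit hours 6 + 10 + 3 + 3 = 22 ≤ 22, interest score 18 + 12 + 5 + 14 = 49.
Best is Robotics, Graphics, ML, and Databases with total interest score 51.

51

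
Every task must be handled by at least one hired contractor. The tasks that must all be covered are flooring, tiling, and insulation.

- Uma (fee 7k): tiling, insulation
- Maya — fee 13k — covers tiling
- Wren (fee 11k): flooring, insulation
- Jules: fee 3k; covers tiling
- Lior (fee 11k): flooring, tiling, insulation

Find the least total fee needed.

Lior alone covers flooring, tiling, insulation — every task.
Total fee: 11.

11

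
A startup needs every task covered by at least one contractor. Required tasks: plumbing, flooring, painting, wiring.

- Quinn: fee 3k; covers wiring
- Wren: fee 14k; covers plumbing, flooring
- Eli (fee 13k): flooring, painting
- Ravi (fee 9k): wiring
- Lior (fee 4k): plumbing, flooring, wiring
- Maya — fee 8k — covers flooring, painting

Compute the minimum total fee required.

Choose Lior and Maya: together they cover plumbing, flooring, painting, wiring — every task.
Total fee: 4 + 8 = 12.
No cover costs less than 12.

12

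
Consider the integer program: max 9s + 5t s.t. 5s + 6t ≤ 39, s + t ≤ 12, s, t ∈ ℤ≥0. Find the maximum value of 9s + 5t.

The continuous relaxation peaks at (7.8, 0) with value 70.20; rounding to a feasible lattice point costs some objective.
(s,t)=(7,0): 5·7+6·0=35≤39, 1·7+1·0=7≤12, objective 63.
(s,t)=(6,1): 5·6+6·1=36≤39, 1·6+1·1=7≤12, objective 59.
(s,t)=(6,0): 5·6+6·0=30≤39, 1·6+1·0=6≤12, objective 54.
The best lattice point is (7,0), giving 63.

63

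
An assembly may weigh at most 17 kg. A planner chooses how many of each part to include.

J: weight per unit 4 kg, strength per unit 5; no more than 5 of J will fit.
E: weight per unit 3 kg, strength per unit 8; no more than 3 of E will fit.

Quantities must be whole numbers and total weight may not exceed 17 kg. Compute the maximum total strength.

34

This is a bounded integer knapsack.
1×J and 3×E: weight 13 ≤ 17, strength 1·5 + 3·8 = 29.
2×J and 3×E: weight 17 ≤ 17, strength 2·5 + 3·8 = 34.
Best is 34.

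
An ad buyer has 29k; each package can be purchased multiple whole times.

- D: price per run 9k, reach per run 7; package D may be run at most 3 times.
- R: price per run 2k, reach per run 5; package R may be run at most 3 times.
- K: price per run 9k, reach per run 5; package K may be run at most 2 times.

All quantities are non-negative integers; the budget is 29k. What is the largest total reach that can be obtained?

2×D and 3×R: price 24 ≤ 29, reach 2·7 + 3·5 = 29.
1×D, 3×R, and 1×K: price 24 ≤ 29, reach 1·7 + 3·5 + 1·5 = 27.
Best is 29.

29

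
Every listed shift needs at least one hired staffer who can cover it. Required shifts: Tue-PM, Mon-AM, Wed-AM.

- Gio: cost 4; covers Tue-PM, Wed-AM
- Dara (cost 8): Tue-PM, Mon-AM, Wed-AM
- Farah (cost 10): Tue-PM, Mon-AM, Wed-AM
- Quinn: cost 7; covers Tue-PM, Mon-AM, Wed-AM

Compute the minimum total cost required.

7

This is an integer covering problem.
The greedy cost-per-new-shift heuristic would pick Gio and Quinn for 11, but a cheaper cover exists.
Quinn alone covers Tue-PM, Mon-AM, Wed-AM — every shift.
Total cost: 7.
No cover costs less than 7.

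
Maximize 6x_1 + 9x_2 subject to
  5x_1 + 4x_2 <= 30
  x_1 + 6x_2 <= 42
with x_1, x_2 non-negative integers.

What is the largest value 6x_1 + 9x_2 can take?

63

Relaxing integrality, the LP optimum is 65.08 at (x_1,x_2) = (0.462, 6.92), which is not an integer point.
(x_1,x_2)=(0,7): 5·0+4·7=28≤30, 1·0+6·7=42≤42, objective 63.
(x_1,x_2)=(1,6): 5·1+4·6=29≤30, 1·1+6·6=37≤42, objective 60.
(x_1,x_2)=(0,6): 5·0+4·6=24≤30, 1·0+6·6=36≤42, objective 54.
(x_1,x_2)=(1,5): 5·1+4·5=25≤30, 1·1+6·5=31≤42, objective 51.
No feasible integer point exceeds 63.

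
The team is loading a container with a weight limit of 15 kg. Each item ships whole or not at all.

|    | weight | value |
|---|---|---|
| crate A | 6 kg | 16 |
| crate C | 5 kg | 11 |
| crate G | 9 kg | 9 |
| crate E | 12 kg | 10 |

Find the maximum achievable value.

This is an integer program with binary decision variables.
crate C + crate G: weight 5 + 9 = 14 ≤ 15, value 11 + 9 = 20.
crate A + crate C: weight 6 + 5 = 11 ≤ 15, value 16 + 11 = 27.
crate A + crate G: weight 6 + 9 = 15 ≤ 15, value 16 + 9 = 25.
Best is crate A and crate C with total value 27.

27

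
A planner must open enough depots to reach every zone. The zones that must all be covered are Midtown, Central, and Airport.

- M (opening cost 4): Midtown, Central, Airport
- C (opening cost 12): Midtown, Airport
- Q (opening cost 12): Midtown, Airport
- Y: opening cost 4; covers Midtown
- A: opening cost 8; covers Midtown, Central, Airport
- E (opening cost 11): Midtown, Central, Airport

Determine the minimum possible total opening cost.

4

M alone covers Midtown, Central, Airport — every zone.
Total opening cost: 4.
No cover costs less than 4.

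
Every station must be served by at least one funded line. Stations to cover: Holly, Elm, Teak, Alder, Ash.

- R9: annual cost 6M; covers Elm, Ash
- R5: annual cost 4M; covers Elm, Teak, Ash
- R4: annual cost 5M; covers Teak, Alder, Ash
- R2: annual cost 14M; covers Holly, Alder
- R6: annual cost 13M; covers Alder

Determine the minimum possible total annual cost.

18

Choose R5 and R2: together they cover Holly, Elm, Teak, Alder, Ash — every station.
Total annual cost: 4 + 14 = 18.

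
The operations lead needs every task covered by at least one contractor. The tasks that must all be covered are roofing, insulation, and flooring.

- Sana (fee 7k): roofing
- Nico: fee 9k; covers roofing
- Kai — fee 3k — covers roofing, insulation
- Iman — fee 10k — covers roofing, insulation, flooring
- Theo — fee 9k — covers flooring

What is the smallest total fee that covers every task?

10

The greedy cost-per-new-task heuristic would pick Kai and Theo for 12, but a cheaper cover exists.
Iman alone covers roofing, insulation, flooring — every task.
Total fee: 10.
No cover costs less than 10.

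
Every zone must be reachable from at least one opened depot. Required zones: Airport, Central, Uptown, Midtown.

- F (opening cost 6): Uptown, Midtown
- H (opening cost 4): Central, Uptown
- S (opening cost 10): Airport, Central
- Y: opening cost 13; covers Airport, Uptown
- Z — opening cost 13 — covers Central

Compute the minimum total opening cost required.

16

The greedy cost-per-new-zone heuristic would pick H, F, and S for 20, but a cheaper cover exists.
Choose F and S: together they cover Airport, Central, Uptown, Midtown — every zone.
Total opening cost: 6 + 10 = 16.
No cover costs less than 16.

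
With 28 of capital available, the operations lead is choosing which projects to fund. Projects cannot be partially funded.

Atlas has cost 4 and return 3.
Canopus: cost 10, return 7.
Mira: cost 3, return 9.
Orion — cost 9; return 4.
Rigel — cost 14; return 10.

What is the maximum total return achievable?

26

This is a 0-1 knapsack instance.
Allowing fractional choices, the relaxed optimum would be about 26.9, but projects are indivisible.
Atlas + Canopus + Mira + Orion: cost 4 + 10 + 3 + 9 = 26 ≤ 28, return 3 + 7 + 9 + 4 = 23.
Canopus + Mira + Rigel: cost 10 + 3 + 14 = 27 ≤ 28, return 7 + 9 + 10 = 26.
Best is Canopus, Mira, and Rigel with total return 26.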